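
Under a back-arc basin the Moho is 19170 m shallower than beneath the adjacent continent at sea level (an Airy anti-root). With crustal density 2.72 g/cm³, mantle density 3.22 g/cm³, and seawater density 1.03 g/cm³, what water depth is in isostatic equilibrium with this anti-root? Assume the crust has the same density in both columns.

5670 m

Replacing a thickness d of crust by seawater at the top must be balanced by replacing crust with mantle at the base: d (ρ_c − ρ_w) = a (ρ_m − ρ_c).
d = a (ρ_m − ρ_c)/(ρ_c − ρ_w) = 19170 m × 0.5/1.69 = 5670 m.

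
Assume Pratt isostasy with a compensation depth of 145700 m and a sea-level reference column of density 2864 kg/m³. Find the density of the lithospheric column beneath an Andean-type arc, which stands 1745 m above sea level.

2830 kg/m³

Pratt balance: ρ_ref D = ρ (D + h).
ρ = ρ_ref D/(D + h) = 2864 × 145700 m/(145700 m + 1745 m) = 2830 kg/m³.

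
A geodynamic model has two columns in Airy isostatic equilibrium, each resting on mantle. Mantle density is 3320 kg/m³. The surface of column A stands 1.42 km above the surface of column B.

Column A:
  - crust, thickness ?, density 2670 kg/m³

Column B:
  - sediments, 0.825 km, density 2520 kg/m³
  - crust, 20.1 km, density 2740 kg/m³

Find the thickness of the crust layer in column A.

26.2 km

Take the compensation level at the base of the deeper column (depth z_c below the surface of column A) and equate Σ ρ_i t_i down to z_c; mantle fills any gap and the z_c terms cancel.
Column A: x×2670 + (z_c − 0 − x)×3320
Column B: 1.42×0 + 0.825×2520 + 20.1×2740 + (z_c − 1.42 − 20.925)×3320
The z_c×3320 term appears on both sides and cancels. Collect the known terms of each column as K = Σ(ρt)_known − 3320 × (depth of known layers): K_A = 0 − 3320×0 = 0; K_B = 57153 − 3320×(1.42 + 20.925) = −17032.4.
Balance: K_A − x×(3320 − 2670) = K_B, so x = (K_A − K_B)/(3320 − 2670) = 17032.4/650 = 26.2 km.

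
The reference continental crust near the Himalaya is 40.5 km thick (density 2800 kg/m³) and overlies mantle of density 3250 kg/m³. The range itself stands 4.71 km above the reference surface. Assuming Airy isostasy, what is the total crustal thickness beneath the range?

Root depth r = h ρ_c / (ρ_m − ρ_c) = 4.71 km × 2800 / 450 = 29.31 km.
Total thickness = T + h + r = 40.5 km + 4.71 km + 29.31 km = 74.5 km.

74.5 km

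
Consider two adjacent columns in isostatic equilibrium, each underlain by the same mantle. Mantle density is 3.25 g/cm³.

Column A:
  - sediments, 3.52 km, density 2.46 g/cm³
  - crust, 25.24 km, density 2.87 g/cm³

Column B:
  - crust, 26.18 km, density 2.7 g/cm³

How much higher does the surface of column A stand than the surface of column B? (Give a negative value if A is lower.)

For any compensation level in the mantle, the mantle terms cancel and isostasy reduces to e = (Σt_A − Σt_B) − (Σ(ρt)_A − Σ(ρt)_B) / ρ_m.
Σt_A = 28.76 km; Σt_B = 26.18 km; Σ(ρt)_A = 81.098; Σ(ρt)_B = 70.686 (in km·g/cm³).
e = (28.76 − 26.18) − (81.098 − 70.686) / 3.25 = −0.624 km.

−0.624 km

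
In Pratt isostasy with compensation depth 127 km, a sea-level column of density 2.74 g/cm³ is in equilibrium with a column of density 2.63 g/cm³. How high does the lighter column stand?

5.31 km

ρ_ref D = ρ (D + h) → h = D (ρ_ref − ρ)/ρ.
h = 127 km × (2.74 − 2.63)/2.63 = 5.31 km.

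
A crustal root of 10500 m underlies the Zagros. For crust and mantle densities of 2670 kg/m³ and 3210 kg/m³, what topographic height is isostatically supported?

Equating mass per unit area of the two columns: ρ_c h = (ρ_m − ρ_c) r.
h = r (ρ_m − ρ_c) / ρ_c = 10500 m × (3210 − 2670) / 2670 = 2120 m.

2120 m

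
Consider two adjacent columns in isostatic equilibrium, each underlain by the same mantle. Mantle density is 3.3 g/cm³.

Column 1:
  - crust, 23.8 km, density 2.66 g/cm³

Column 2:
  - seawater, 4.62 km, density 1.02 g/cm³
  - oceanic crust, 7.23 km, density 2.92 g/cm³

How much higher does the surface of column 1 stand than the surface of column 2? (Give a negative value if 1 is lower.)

For any compensation level in the mantle, the mantle terms cancel and isostasy reduces to e = (Σt_1 − Σt_2) − (Σ(ρt)_1 − Σ(ρt)_2) / ρ_m.
Σt_1 = 23.8 km; Σt_2 = 11.85 km; Σ(ρt)_1 = 63.308; Σ(ρt)_2 = 25.824 (in km·g/cm³).
e = (23.8 − 11.85) − (63.308 − 25.824) / 3.3 = 0.591 km.

0.591 km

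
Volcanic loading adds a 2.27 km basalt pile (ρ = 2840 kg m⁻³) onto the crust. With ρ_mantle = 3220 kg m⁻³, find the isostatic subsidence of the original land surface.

2 km

Subaerial loading: s = t ρ_load / ρ_m.
s = 2.27 km × 2840/3220 = 2 km.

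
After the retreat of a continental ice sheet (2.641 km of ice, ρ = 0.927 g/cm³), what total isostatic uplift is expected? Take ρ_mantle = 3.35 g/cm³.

0.731 km

Removing the load lets mantle flow back in; uplift u satisfies ρ_ice t = ρ_m u.
u = t ρ_ice/ρ_m = 2.641 km × 0.927/3.35 = 0.731 km.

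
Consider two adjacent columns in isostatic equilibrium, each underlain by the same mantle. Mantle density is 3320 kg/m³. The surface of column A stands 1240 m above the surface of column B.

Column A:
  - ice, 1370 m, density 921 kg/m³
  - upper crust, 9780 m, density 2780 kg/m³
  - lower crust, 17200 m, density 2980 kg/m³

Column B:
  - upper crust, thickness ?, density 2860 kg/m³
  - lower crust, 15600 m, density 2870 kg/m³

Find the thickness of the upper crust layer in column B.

7130 m

Take the compensation level at the base of the deeper column (depth z_c below the surface of column A) and equate Σ ρ_i t_i down to z_c; mantle fills any gap and the z_c terms cancel.
Column A: 1370×921 + 9780×2780 + 17200×2980 + (z_c − 28350)×3320
Column B: 1240×0 + x×2860 + 15600×2870 + (z_c − 1240 − 15600 − x)×3320
The z_c×3320 term appears on both sides and cancels. Collect the known terms of each column as K = Σ(ρt)_known − 3320 × (depth of known layers): K_A = 79706170 − 3320×28350 = −14415830; K_B = 44772000 − 3320×(1240 + 15600) = −11136800.
Balance: K_A = K_B − x×(3320 − 2860), so x = (K_B − K_A)/(3320 − 2860) = 3279030/460 = 7130 m.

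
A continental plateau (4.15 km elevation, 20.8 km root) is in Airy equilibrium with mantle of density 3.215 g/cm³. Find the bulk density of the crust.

ρ_c h = (ρ_m − ρ_c) r → ρ_c (h + r) = ρ_m r → ρ_c = ρ_m r / (h + r).
ρ_c = 3.215 × 20.8 km / (4.15 km + 20.8 km) = 2.68 g/cm³.

2.68 g/cm³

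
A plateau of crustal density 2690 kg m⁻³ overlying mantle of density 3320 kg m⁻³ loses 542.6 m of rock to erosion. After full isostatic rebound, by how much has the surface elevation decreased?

Rebound u = e ρ_c/ρ_m = 542.6 m × 2690/3320 = 439.6 m.
Net surface drop = e − u = 542.6 m − 439.6 m = e (ρ_m − ρ_c)/ρ_m = 103 m.

103 m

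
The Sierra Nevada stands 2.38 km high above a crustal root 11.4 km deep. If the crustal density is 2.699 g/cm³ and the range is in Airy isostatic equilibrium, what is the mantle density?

3.26 g/cm³

Airy balance: ρ_c h = (ρ_m − ρ_c) r → ρ_m = ρ_c (1 + h/r).
ρ_m = 2.699 × (1 + 2.38 km/11.4 km) = 3.26 g/cm³.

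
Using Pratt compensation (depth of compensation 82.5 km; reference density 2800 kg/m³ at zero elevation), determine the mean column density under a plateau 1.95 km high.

2740 kg/m³

Pratt balance: ρ_ref D = ρ (D + h).
ρ = ρ_ref D/(D + h) = 2800 × 82.5 km/(82.5 km + 1.95 km) = 2740 kg/m³.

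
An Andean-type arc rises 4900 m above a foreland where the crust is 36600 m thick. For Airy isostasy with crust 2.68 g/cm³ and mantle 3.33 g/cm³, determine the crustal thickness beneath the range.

Root depth r = h ρ_c / (ρ_m − ρ_c) = 4900 m × 2.68 / 0.65 = 20200 m.
Total thickness = T + h + r = 36600 m + 4900 m + 20200 m = 61700 m.

61700 m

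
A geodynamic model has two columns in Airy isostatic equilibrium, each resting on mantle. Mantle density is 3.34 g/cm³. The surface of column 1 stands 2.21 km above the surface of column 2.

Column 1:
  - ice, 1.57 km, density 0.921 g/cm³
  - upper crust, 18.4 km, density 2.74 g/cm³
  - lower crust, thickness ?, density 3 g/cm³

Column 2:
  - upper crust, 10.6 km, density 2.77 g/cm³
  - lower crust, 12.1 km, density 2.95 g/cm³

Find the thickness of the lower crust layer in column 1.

Take the compensation level at the base of the deeper column (depth z_c below the surface of column 1) and equate Σ ρ_i t_i down to z_c; mantle fills any gap and the z_c terms cancel.
Column 1: 1.57×0.921 + 18.4×2.74 + x×3 + (z_c − 19.97 − x)×3.34
Column 2: 2.21×0 + 10.6×2.77 + 12.1×2.95 + (z_c − 2.21 − 22.7)×3.34
The z_c×3.34 term appears on both sides and cancels. Collect the known terms of each column as K = Σ(ρt)_known − 3.34 × (depth of known layers): K_1 = 51.86197 − 3.34×19.97 = −14.83783; K_2 = 65.057 − 3.34×(2.21 + 22.7) = −18.1424.
Balance: K_1 − x×(3.34 − 3) = K_2, so x = (K_1 − K_2)/(3.34 − 3) = 3.30457/0.34 = 9.72 km.

9.72 km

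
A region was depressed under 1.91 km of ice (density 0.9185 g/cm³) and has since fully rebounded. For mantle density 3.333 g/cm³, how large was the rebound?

Removing the load lets mantle flow back in; uplift u satisfies ρ_ice t = ρ_m u.
u = t ρ_ice/ρ_m = 1.91 km × 0.9185/3.333 = 0.526 km.

0.526 km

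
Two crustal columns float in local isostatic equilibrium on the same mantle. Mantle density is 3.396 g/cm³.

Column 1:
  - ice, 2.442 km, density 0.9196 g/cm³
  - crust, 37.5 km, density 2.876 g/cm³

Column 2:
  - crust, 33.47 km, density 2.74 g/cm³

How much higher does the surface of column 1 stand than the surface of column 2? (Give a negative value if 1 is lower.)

1.06 km

For any compensation level in the mantle, the mantle terms cancel and isostasy reduces to e = (Σt_1 − Σt_2) − (Σ(ρt)_1 − Σ(ρt)_2) / ρ_m.
Σt_1 = 39.942 km; Σt_2 = 33.47 km; Σ(ρt)_1 = 110.095663; Σ(ρt)_2 = 91.7078 (in km·g/cm³).
e = (39.942 − 33.47) − (110.095663 − 91.7078) / 3.396 = 1.06 km.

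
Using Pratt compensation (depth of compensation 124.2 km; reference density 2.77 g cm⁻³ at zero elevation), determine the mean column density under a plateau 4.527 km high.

2.67 g cm⁻³

Pratt balance: ρ_ref D = ρ (D + h).
ρ = ρ_ref D/(D + h) = 2.77 × 124.2 km/(124.2 km + 4.527 km) = 2.67 g cm⁻³.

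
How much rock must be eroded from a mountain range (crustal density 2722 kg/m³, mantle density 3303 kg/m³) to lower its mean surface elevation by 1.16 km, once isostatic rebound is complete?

Net drop Δ = e − u = e − e ρ_c/ρ_m = e (ρ_m − ρ_c)/ρ_m.
e = Δ ρ_m/(ρ_m − ρ_c) = 1.16 km × 3303/581 = 6.59 km.

6.59 km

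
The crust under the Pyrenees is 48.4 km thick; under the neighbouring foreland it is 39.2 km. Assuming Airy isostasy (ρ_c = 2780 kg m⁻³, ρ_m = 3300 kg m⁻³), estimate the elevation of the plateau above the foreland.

1.45 km

Excess crust Δ = 48.4 km − 39.2 km = 9.2 km, split between elevation h and root r with h + r = Δ.
Airy balance ρ_c h = (ρ_m − ρ_c) r gives r = h ρ_c/(ρ_m − ρ_c), so h (1 + ρ_c/(ρ_m − ρ_c)) = Δ, i.e. h = Δ (ρ_m − ρ_c)/ρ_m.
h = 9.2 km × 520/3300 = 1.45 km.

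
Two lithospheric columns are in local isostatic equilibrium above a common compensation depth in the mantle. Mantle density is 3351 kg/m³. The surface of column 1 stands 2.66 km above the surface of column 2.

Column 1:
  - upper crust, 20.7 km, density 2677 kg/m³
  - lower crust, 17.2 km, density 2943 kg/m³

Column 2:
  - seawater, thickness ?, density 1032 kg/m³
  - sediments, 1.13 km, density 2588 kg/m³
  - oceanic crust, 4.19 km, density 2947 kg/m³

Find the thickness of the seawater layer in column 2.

4.1 km

Take the compensation level at the base of the deeper column (depth z_c below the surface of column 1) and equate Σ ρ_i t_i down to z_c; mantle fills any gap and the z_c terms cancel.
Column 1: 20.7×2677 + 17.2×2943 + (z_c − 37.9)×3351
Column 2: 2.66×0 + x×1032 + 1.13×2588 + 4.19×2947 + (z_c − 2.66 − 5.32 − x)×3351
The z_c×3351 term appears on both sides and cancels. Collect the known terms of each column as K = Σ(ρt)_known − 3351 × (depth of known layers): K_1 = 106033.5 − 3351×37.9 = −20969.4; K_2 = 15272.37 − 3351×(2.66 + 5.32) = −11468.61.
Balance: K_1 = K_2 − x×(3351 − 1032), so x = (K_2 − K_1)/(3351 − 1032) = 9500.79/2319 = 4.1 km.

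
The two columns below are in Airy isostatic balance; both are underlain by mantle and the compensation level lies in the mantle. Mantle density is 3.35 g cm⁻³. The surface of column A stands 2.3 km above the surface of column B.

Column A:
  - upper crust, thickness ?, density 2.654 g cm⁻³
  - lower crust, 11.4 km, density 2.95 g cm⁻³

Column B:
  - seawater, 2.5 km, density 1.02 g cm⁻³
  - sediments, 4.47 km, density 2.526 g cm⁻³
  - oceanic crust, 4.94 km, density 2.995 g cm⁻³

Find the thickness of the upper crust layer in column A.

Take the compensation level at the base of the deeper column (depth z_c below the surface of column A) and equate Σ ρ_i t_i down to z_c; mantle fills any gap and the z_c terms cancel.
Column A: x×2.654 + 11.4×2.95 + (z_c − 11.4 − x)×3.35
Column B: 2.3×0 + 2.5×1.02 + 4.47×2.526 + 4.94×2.995 + (z_c − 2.3 − 11.91)×3.35
The z_c×3.35 term appears on both sides and cancels. Collect the known terms of each column as K = Σ(ρt)_known − 3.35 × (depth of known layers): K_A = 33.63 − 3.35×11.4 = −4.56; K_B = 28.63652 − 3.35×(2.3 + 11.91) = −18.96698.
Balance: K_A − x×(3.35 − 2.654) = K_B, so x = (K_A − K_B)/(3.35 − 2.654) = 14.407/0.696 = 20.7 km.

20.7 km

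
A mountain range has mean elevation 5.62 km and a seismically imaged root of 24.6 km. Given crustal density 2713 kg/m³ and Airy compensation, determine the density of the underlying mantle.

3330 kg/m³

Airy balance: ρ_c h = (ρ_m − ρ_c) r → ρ_m = ρ_c (1 + h/r).
ρ_m = 2713 × (1 + 5.62 km/24.6 km) = 3330 kg/m³.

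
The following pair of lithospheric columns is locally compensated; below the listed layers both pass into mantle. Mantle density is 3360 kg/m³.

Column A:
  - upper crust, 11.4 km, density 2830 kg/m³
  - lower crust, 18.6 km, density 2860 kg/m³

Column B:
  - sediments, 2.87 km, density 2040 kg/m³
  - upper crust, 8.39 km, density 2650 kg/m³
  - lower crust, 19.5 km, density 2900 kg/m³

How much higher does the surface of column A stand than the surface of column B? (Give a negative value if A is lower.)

For any compensation level in the mantle, the mantle terms cancel and isostasy reduces to e = (Σt_A − Σt_B) − (Σ(ρt)_A − Σ(ρt)_B) / ρ_m.
Σt_A = 30 km; Σt_B = 30.76 km; Σ(ρt)_A = 85458; Σ(ρt)_B = 84638.3 (in km·kg/m³).
e = (30 − 30.76) − (85458 − 84638.3) / 3360 = −1 km.

−1 km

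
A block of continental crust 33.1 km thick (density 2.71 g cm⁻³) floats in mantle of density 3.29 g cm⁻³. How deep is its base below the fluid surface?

Draft d = t ρ_obj/ρ_fluid = 33.1 km × 2.71/3.29 = 27.3 km.

27.3 km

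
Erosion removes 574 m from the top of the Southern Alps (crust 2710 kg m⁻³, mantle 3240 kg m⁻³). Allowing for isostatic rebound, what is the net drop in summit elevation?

93.9 m

Rebound u = e ρ_c/ρ_m = 574 m × 2710/3240 = 480.1 m.
Net surface drop = e − u = 574 m − 480.1 m = e (ρ_m − ρ_c)/ρ_m = 93.9 m.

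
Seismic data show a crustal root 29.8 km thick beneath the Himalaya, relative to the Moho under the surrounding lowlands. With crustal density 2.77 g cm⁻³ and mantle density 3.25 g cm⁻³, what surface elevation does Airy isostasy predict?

For local isostatic compensation: ρ_c h = (ρ_m − ρ_c) r.
h = r (ρ_m − ρ_c) / ρ_c = 29.8 km × (3.25 − 2.77) / 2.77 = 5.16 km.

5.16 km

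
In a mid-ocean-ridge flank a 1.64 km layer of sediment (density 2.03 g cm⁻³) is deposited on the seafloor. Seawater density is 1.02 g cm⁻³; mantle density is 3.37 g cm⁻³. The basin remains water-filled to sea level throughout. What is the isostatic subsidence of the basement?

0.705 km

Submarine loading: the sediment displaces seawater, and the subsidence is in turn flooded, so s (ρ_m − ρ_w) = t (ρ_sed − ρ_w).
s = 1.64 km × (2.03 − 1.02) / (3.37 − 1.02) = 0.705 km.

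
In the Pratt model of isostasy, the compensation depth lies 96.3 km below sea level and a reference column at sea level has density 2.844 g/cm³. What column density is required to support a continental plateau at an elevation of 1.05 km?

Pratt balance: ρ_ref D = ρ (D + h).
ρ = ρ_ref D/(D + h) = 2.844 × 96.3 km/(96.3 km + 1.05 km) = 2.81 g/cm³.

2.81 g/cm³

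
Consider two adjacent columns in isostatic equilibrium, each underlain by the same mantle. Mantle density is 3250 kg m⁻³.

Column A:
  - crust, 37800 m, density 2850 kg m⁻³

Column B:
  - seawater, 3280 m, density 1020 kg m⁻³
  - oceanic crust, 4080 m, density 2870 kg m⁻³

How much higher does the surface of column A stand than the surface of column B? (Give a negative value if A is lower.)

For any compensation level in the mantle, the mantle terms cancel and isostasy reduces to e = (Σt_A − Σt_B) − (Σ(ρt)_A − Σ(ρt)_B) / ρ_m.
Σt_A = 37800 m; Σt_B = 7360 m; Σ(ρt)_A = 107730000; Σ(ρt)_B = 15055200 (in m·kg m⁻³).
e = (37800 − 7360) − (107730000 − 15055200) / 3250 = 1920 m.

1920 m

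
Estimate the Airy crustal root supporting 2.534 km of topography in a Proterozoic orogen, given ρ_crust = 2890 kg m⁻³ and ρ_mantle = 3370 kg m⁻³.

Equating mass per unit area of the two columns: the weight of the topography is balanced by the buoyancy of the root, ρ_c h = (ρ_m − ρ_c) r.
r = h · ρ_c / (ρ_m − ρ_c) = 2.534 km × 2890 / (3370 − 2890) = 15.3 km.

15.3 km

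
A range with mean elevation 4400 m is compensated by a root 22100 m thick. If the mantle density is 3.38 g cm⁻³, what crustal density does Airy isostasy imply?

ρ_c h = (ρ_m − ρ_c) r → ρ_c (h + r) = ρ_m r → ρ_c = ρ_m r / (h + r).
ρ_c = 3.38 × 22100 m / (4400 m + 22100 m) = 2.82 g cm⁻³.

2.82 g cm⁻³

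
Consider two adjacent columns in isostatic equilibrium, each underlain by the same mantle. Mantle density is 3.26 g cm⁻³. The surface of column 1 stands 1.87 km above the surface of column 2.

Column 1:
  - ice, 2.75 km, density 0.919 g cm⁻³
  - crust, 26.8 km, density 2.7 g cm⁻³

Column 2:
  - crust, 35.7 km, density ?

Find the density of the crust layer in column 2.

Take the compensation level at the base of the deeper column (depth z_c below the surface of column 1) and equate Σ ρ_i t_i down to z_c; mantle fills any gap and the z_c terms cancel.
Column 1: 2.75×0.919 + 26.8×2.7 + (z_c − 29.55)×3.26
Column 2: 1.87×0 + 35.7×ρ + (z_c − 1.87 − 35.7)×3.26
The z_c×3.26 term appears on both sides and cancels. Collect the known terms of each column as K = Σ(ρt)_known − 3.26 × (depth of known layers): K_1 = 74.88725 − 3.26×29.55 = −21.44575; K_2 = 0 − 3.26×(1.87 + 35.7) = −122.4782.
Balance: K_1 = K_2 + 35.7×ρ, so ρ = (K_1 − K_2)/35.7 = 101.032/35.7 = 2.83 g cm⁻³.

2.83 g cm⁻³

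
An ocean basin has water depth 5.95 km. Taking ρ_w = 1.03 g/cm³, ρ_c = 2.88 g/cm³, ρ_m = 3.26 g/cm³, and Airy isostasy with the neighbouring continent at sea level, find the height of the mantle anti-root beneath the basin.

29 km

Equating mass per unit area of the two columns: replacing crust with seawater at the top is compensated by replacing crust with mantle at the base: d (ρ_c − ρ_w) = a (ρ_m − ρ_c).
a = d (ρ_c − ρ_w)/(ρ_m − ρ_c) = 5.95 km × 1.85/0.38 = 29 km.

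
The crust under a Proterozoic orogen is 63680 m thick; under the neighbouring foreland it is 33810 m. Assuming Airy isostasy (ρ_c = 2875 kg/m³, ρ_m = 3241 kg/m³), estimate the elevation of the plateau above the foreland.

Excess crust Δ = 63680 m − 33810 m = 29870 m, split between elevation h and root r with h + r = Δ.
Airy balance ρ_c h = (ρ_m − ρ_c) r gives r = h ρ_c/(ρ_m − ρ_c), so h (1 + ρ_c/(ρ_m − ρ_c)) = Δ, i.e. h = Δ (ρ_m − ρ_c)/ρ_m.
h = 29870 m × 366/3241 = 3370 m.

3370 m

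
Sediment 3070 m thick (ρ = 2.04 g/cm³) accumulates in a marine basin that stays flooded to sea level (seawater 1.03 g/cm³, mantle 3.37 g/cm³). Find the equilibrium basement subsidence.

Submarine loading: the sediment displaces seawater, and the subsidence is in turn flooded, so s (ρ_m − ρ_w) = t (ρ_sed − ρ_w).
s = 3070 m × (2.04 − 1.03) / (3.37 − 1.03) = 1330 m.

1330 m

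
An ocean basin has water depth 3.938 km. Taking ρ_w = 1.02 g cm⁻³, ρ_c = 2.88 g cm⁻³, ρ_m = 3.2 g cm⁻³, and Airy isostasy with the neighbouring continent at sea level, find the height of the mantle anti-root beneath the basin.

22.9 km

Balancing pressure at the compensation depth: replacing crust with seawater at the top is compensated by replacing crust with mantle at the base: d (ρ_c − ρ_w) = a (ρ_m − ρ_c).
a = d (ρ_c − ρ_w)/(ρ_m − ρ_c) = 3.938 km × 1.86/0.32 = 22.9 km.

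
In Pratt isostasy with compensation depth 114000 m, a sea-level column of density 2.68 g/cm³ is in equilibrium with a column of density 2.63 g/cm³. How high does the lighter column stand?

2170 m

ρ_ref D = ρ (D + h) → h = D (ρ_ref − ρ)/ρ.
h = 114000 m × (2.68 − 2.63)/2.63 = 2170 m.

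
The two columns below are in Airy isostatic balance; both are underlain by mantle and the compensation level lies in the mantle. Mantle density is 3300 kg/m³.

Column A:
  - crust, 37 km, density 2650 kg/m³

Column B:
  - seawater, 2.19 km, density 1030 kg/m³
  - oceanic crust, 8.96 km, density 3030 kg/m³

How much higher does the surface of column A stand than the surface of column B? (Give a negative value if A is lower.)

5.05 km

For any compensation level in the mantle, the mantle terms cancel and isostasy reduces to e = (Σt_A − Σt_B) − (Σ(ρt)_A − Σ(ρt)_B) / ρ_m.
Σt_A = 37 km; Σt_B = 11.15 km; Σ(ρt)_A = 98050; Σ(ρt)_B = 29404.5 (in km·kg/m³).
e = (37 − 11.15) − (98050 − 29404.5) / 3300 = 5.05 km.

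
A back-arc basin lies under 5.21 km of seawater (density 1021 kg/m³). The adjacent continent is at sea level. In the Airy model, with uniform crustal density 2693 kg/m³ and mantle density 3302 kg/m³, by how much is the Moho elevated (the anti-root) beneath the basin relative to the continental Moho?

14.3 km

Balancing pressure at the compensation depth: replacing crust with seawater at the top is compensated by replacing crust with mantle at the base: d (ρ_c − ρ_w) = a (ρ_m − ρ_c).
a = d (ρ_c − ρ_w)/(ρ_m − ρ_c) = 5.21 km × 1672/609 = 14.3 km.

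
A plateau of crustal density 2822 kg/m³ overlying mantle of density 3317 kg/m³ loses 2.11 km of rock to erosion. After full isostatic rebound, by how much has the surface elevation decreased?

0.315 km

Rebound u = e ρ_c/ρ_m = 2.11 km × 2822/3317 = 1.795 km.
Net surface drop = e − u = 2.11 km − 1.795 km = e (ρ_m − ρ_c)/ρ_m = 0.315 km.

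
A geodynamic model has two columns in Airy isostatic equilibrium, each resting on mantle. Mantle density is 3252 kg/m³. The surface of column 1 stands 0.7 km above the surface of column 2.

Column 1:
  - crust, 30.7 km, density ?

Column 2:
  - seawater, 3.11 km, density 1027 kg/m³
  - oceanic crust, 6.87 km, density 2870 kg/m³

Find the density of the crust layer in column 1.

2870 kg/m³

Take the compensation level at the base of the deeper column (depth z_c below the surface of column 1) and equate Σ ρ_i t_i down to z_c; mantle fills any gap and the z_c terms cancel.
Column 1: 30.7×ρ + (z_c − 30.7)×3252
Column 2: 0.7×0 + 3.11×1027 + 6.87×2870 + (z_c − 0.7 − 9.98)×3252
The z_c×3252 term appears on both sides and cancels. Collect the known terms of each column as K = Σ(ρt)_known − 3252 × (depth of known layers): K_1 = 0 − 3252×30.7 = −99836.4; K_2 = 22910.87 − 3252×(0.7 + 9.98) = −11820.49.
Balance: K_1 + 30.7×ρ = K_2, so ρ = (K_2 − K_1)/30.7 = 88015.9/30.7 = 2870 kg/m³.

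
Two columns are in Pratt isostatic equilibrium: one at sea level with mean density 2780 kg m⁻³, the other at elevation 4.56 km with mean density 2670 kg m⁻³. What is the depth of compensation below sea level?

ρ_ref D = ρ (D + h) → D (ρ_ref − ρ) = ρ h.
D = ρ h/(ρ_ref − ρ) = 2670 × 4.56 km/(2780 − 2670) = 111 km.

111 km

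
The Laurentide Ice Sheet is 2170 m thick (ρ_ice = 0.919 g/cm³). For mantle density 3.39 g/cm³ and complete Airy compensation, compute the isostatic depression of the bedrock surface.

For local isostatic compensation: the ice load ρ_ice t is balanced by mantle displaced below, ρ_m s.
s = t ρ_ice / ρ_m = 2170 m × 0.919/3.39 = 588 m.

588 m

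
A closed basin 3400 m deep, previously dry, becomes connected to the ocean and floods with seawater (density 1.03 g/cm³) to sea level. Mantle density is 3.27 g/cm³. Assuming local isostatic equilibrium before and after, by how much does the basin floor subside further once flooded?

1560 m

After flooding the water column is d + s deep. Its weight must equal the weight of mantle displaced by the extra subsidence s: (d + s) ρ_w = s ρ_m.
s = d ρ_w / (ρ_m − ρ_w) = 3400 m × 1.03/(3.27 − 1.03) = 1560 m.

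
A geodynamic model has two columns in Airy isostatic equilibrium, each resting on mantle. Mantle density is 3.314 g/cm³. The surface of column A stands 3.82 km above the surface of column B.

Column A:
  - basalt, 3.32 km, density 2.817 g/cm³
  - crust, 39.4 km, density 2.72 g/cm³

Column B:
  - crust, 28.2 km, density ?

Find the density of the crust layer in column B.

Take the compensation level at the base of the deeper column (depth z_c below the surface of column A) and equate Σ ρ_i t_i down to z_c; mantle fills any gap and the z_c terms cancel.
Column A: 3.32×2.817 + 39.4×2.72 + (z_c − 42.72)×3.314
Column B: 3.82×0 + 28.2×ρ + (z_c − 3.82 − 28.2)×3.314
The z_c×3.314 term appears on both sides and cancels. Collect the known terms of each column as K = Σ(ρt)_known − 3.314 × (depth of known layers): K_A = 116.52044 − 3.314×42.72 = −25.05364; K_B = 0 − 3.314×(3.82 + 28.2) = −106.11428.
Balance: K_A = K_B + 28.2×ρ, so ρ = (K_A − K_B)/28.2 = 81.0606/28.2 = 2.87 g/cm³.

2.87 g/cm³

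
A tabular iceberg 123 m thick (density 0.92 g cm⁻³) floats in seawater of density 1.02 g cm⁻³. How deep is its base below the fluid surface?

Draft d = t ρ_obj/ρ_fluid = 123 m × 0.92/1.02 = 111 m.

111 m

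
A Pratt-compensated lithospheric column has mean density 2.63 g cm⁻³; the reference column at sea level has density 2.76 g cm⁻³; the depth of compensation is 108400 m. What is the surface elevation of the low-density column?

5360 m

ρ_ref D = ρ (D + h) → h = D (ρ_ref − ρ)/ρ.
h = 108400 m × (2.76 − 2.63)/2.63 = 5360 m.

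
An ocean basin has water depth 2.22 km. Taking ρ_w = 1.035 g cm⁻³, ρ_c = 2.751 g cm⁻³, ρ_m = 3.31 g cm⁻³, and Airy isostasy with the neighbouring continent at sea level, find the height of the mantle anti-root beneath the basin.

In Airy isostatic equilibrium: replacing crust with seawater at the top is compensated by replacing crust with mantle at the base: d (ρ_c − ρ_w) = a (ρ_m − ρ_c).
a = d (ρ_c − ρ_w)/(ρ_m − ρ_c) = 2.22 km × 1.716/0.559 = 6.81 km.

6.81 km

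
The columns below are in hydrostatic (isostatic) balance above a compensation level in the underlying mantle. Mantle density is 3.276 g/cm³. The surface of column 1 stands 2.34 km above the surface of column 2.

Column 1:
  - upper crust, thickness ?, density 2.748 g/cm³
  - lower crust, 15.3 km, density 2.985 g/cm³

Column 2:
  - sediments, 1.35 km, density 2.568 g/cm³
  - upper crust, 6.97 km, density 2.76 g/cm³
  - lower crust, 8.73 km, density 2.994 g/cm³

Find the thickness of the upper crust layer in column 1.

Take the compensation level at the base of the deeper column (depth z_c below the surface of column 1) and equate Σ ρ_i t_i down to z_c; mantle fills any gap and the z_c terms cancel.
Column 1: x×2.748 + 15.3×2.985 + (z_c − 15.3 − x)×3.276
Column 2: 2.34×0 + 1.35×2.568 + 6.97×2.76 + 8.73×2.994 + (z_c − 2.34 − 17.05)×3.276
The z_c×3.276 term appears on both sides and cancels. Collect the known terms of each column as K = Σ(ρt)_known − 3.276 × (depth of known layers): K_1 = 45.6705 − 3.276×15.3 = −4.4523; K_2 = 48.84162 − 3.276×(2.34 + 17.05) = −14.68002.
Balance: K_1 − x×(3.276 − 2.748) = K_2, so x = (K_1 − K_2)/(3.276 − 2.748) = 10.2277/0.528 = 19.4 km.

19.4 km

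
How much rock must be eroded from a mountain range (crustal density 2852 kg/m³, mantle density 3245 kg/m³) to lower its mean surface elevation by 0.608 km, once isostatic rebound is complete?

5.02 km

Net drop Δ = e − u = e − e ρ_c/ρ_m = e (ρ_m − ρ_c)/ρ_m.
e = Δ ρ_m/(ρ_m − ρ_c) = 0.608 km × 3245/393 = 5.02 km.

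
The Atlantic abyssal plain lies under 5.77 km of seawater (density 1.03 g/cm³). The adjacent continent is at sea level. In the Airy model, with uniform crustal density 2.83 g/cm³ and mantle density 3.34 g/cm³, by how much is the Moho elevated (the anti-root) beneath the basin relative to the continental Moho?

20.4 km

Equating mass per unit area of the two columns: replacing crust with seawater at the top is compensated by replacing crust with mantle at the base: d (ρ_c − ρ_w) = a (ρ_m − ρ_c).
a = d (ρ_c − ρ_w)/(ρ_m − ρ_c) = 5.77 km × 1.8/0.51 = 20.4 km.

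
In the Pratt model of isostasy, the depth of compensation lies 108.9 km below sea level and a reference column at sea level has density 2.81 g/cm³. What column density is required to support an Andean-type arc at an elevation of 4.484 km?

2.7 g/cm³

Pratt balance: ρ_ref D = ρ (D + h).
ρ = ρ_ref D/(D + h) = 2.81 × 108.9 km/(108.9 km + 4.484 km) = 2.7 g/cm³.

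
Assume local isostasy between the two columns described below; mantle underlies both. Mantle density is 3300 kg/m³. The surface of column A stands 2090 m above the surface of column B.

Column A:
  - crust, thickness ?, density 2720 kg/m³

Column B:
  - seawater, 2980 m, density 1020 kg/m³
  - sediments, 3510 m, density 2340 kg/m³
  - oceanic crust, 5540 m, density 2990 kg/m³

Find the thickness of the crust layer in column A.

32400 m

Take the compensation level at the base of the deeper column (depth z_c below the surface of column A) and equate Σ ρ_i t_i down to z_c; mantle fills any gap and the z_c terms cancel.
Column A: x×2720 + (z_c − 0 − x)×3300
Column B: 2090×0 + 2980×1020 + 3510×2340 + 5540×2990 + (z_c − 2090 − 12030)×3300
The z_c×3300 term appears on both sides and cancels. Collect the known terms of each column as K = Σ(ρt)_known − 3300 × (depth of known layers): K_A = 0 − 3300×0 = 0; K_B = 27817600 − 3300×(2090 + 12030) = −18778400.
Balance: K_A − x×(3300 − 2720) = K_B, so x = (K_A − K_B)/(3300 − 2720) = 18778400/580 = 32400 m.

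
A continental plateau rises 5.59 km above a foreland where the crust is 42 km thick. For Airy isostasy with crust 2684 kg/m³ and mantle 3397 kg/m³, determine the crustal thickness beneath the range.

Root depth r = h ρ_c / (ρ_m − ρ_c) = 5.59 km × 2684 / 713 = 21.04 km.
Total thickness = T + h + r = 42 km + 5.59 km + 21.04 km = 68.6 km.

68.6 km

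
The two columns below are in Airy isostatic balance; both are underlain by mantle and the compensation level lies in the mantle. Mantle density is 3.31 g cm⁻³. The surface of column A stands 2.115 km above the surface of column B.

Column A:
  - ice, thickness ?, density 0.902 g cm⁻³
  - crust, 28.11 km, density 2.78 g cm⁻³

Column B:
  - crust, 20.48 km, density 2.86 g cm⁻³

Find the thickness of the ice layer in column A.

0.547 km

Take the compensation level at the base of the deeper column (depth z_c below the surface of column A) and equate Σ ρ_i t_i down to z_c; mantle fills any gap and the z_c terms cancel.
Column A: x×0.902 + 28.11×2.78 + (z_c − 28.11 − x)×3.31
Column B: 2.115×0 + 20.48×2.86 + (z_c − 2.115 − 20.48)×3.31
The z_c×3.31 term appears on both sides and cancels. Collect the known terms of each column as K = Σ(ρt)_known − 3.31 × (depth of known layers): K_A = 78.1458 − 3.31×28.11 = −14.8983; K_B = 58.5728 − 3.31×(2.115 + 20.48) = −16.21665.
Balance: K_A − x×(3.31 − 0.902) = K_B, so x = (K_A − K_B)/(3.31 − 0.902) = 1.31835/2.408 = 0.547 km.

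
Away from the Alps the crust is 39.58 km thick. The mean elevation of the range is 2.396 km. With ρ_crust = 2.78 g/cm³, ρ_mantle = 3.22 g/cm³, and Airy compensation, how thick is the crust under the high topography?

Root depth r = h ρ_c / (ρ_m − ρ_c) = 2.396 km × 2.78 / 0.44 = 15.14 km.
Total thickness = T + h + r = 39.58 km + 2.396 km + 15.14 km = 57.1 km.

57.1 km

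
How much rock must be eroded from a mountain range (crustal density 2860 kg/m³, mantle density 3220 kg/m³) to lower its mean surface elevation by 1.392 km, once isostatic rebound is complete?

12.5 km

Net drop Δ = e − u = e − e ρ_c/ρ_m = e (ρ_m − ρ_c)/ρ_m.
e = Δ ρ_m/(ρ_m − ρ_c) = 1.392 km × 3220/360 = 12.5 km.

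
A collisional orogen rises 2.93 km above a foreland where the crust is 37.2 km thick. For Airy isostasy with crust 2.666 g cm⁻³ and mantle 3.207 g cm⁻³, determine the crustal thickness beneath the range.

Root depth r = h ρ_c / (ρ_m − ρ_c) = 2.93 km × 2.666 / 0.541 = 14.44 km.
Total thickness = T + h + r = 37.2 km + 2.93 km + 14.44 km = 54.6 km.

54.6 km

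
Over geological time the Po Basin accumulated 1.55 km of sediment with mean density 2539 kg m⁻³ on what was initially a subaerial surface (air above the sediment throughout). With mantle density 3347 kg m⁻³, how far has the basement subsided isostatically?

Subaerial load: s = t ρ_sed / ρ_m = 1.55 km × 2539/3347 = 1.18 km.

1.18 km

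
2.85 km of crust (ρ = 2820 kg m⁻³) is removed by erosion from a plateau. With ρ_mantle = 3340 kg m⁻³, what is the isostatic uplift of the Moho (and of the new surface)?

2.41 km

Unloading: uplift u = e ρ_c/ρ_m = 2.85 km × 2820/3340 = 2.41 km.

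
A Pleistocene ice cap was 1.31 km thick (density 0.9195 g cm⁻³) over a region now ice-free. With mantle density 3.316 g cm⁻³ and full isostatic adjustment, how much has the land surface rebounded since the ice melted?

0.363 km

Removing the load lets mantle flow back in; uplift u satisfies ρ_ice t = ρ_m u.
u = t ρ_ice/ρ_m = 1.31 km × 0.9195/3.316 = 0.363 km.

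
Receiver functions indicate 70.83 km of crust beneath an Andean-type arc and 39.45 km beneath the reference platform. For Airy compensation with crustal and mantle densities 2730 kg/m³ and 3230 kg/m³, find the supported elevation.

Excess crust Δ = 70.83 km − 39.45 km = 31.38 km, split between elevation h and root r with h + r = Δ.
Airy balance ρ_c h = (ρ_m − ρ_c) r gives r = h ρ_c/(ρ_m − ρ_c), so h (1 + ρ_c/(ρ_m − ρ_c)) = Δ, i.e. h = Δ (ρ_m − ρ_c)/ρ_m.
h = 31.38 km × 500/3230 = 4.86 km.

4.86 km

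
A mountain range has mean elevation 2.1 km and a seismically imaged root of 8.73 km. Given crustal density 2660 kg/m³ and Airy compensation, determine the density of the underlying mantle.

3300 kg/m³

Airy balance: ρ_c h = (ρ_m − ρ_c) r → ρ_m = ρ_c (1 + h/r).
ρ_m = 2660 × (1 + 2.1 km/8.73 km) = 3300 kg/m³.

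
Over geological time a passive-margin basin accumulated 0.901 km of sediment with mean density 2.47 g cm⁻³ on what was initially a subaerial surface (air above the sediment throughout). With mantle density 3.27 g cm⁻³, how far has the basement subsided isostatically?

0.681 km

Subaerial load: s = t ρ_sed / ρ_m = 0.901 km × 2.47/3.27 = 0.681 km.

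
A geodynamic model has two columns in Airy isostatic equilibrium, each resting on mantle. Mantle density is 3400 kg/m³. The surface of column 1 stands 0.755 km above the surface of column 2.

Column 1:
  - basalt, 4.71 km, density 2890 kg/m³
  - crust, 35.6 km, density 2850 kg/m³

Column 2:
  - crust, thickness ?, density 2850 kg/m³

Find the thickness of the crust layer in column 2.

35.3 km

Take the compensation level at the base of the deeper column (depth z_c below the surface of column 1) and equate Σ ρ_i t_i down to z_c; mantle fills any gap and the z_c terms cancel.
Column 1: 4.71×2890 + 35.6×2850 + (z_c − 40.31)×3400
Column 2: 0.755×0 + x×2850 + (z_c − 0.755 − 0 − x)×3400
The z_c×3400 term appears on both sides and cancels. Collect the known terms of each column as K = Σ(ρt)_known − 3400 × (depth of known layers): K_1 = 115071.9 − 3400×40.31 = −21982.1; K_2 = 0 − 3400×(0.755 + 0) = −2567.
Balance: K_1 = K_2 − x×(3400 − 2850), so x = (K_2 − K_1)/(3400 − 2850) = 19415.1/550 = 35.3 km.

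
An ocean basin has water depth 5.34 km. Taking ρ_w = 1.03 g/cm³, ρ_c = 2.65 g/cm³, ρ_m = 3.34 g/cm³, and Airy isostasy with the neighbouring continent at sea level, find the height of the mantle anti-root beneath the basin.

In Airy isostatic equilibrium: replacing crust with seawater at the top is compensated by replacing crust with mantle at the base: d (ρ_c − ρ_w) = a (ρ_m − ρ_c).
a = d (ρ_c − ρ_w)/(ρ_m − ρ_c) = 5.34 km × 1.62/0.69 = 12.5 km.

12.5 km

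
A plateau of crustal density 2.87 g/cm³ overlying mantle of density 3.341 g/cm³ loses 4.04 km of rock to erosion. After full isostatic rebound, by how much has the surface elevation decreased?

0.57 km

Rebound u = e ρ_c/ρ_m = 4.04 km × 2.87/3.341 = 3.47 km.
Net surface drop = e − u = 4.04 km − 3.47 km = e (ρ_m − ρ_c)/ρ_m = 0.57 km.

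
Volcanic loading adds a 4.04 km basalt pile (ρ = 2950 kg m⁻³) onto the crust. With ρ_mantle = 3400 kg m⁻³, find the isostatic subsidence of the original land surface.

3.51 km

Subaerial loading: s = t ρ_load / ρ_m.
s = 4.04 km × 2950/3400 = 3.51 km.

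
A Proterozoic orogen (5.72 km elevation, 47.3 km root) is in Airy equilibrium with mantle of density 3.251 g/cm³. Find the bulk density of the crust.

ρ_c h = (ρ_m − ρ_c) r → ρ_c (h + r) = ρ_m r → ρ_c = ρ_m r / (h + r).
ρ_c = 3.251 × 47.3 km / (5.72 km + 47.3 km) = 2.9 g/cm³.

2.9 g/cm³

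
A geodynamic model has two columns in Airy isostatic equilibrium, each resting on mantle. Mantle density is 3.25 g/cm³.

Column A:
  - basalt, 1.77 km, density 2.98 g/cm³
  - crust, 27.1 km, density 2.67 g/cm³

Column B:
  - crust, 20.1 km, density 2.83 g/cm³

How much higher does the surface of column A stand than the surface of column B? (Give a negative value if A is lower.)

2.39 km

For any compensation level in the mantle, the mantle terms cancel and isostasy reduces to e = (Σt_A − Σt_B) − (Σ(ρt)_A − Σ(ρt)_B) / ρ_m.
Σt_A = 28.87 km; Σt_B = 20.1 km; Σ(ρt)_A = 77.6316; Σ(ρt)_B = 56.883 (in km·g/cm³).
e = (28.87 − 20.1) − (77.6316 − 56.883) / 3.25 = 2.39 km.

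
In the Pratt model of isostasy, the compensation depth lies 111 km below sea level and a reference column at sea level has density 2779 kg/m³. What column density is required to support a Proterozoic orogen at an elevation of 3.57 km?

Pratt balance: ρ_ref D = ρ (D + h).
ρ = ρ_ref D/(D + h) = 2779 × 111 km/(111 km + 3.57 km) = 2690 kg/m³.

2690 kg/m³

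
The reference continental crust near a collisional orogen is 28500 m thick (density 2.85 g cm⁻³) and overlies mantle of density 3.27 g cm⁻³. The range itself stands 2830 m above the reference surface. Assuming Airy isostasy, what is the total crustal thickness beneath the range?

Root depth r = h ρ_c / (ρ_m − ρ_c) = 2830 m × 2.85 / 0.42 = 19200 m.
Total thickness = T + h + r = 28500 m + 2830 m + 19200 m = 50500 m.

50500 m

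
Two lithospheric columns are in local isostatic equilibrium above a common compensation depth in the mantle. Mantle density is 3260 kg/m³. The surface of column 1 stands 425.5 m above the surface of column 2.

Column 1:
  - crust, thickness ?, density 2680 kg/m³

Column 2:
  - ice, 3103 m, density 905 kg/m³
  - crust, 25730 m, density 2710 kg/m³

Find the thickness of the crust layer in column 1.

39400 m

Take the compensation level at the base of the deeper column (depth z_c below the surface of column 1) and equate Σ ρ_i t_i down to z_c; mantle fills any gap and the z_c terms cancel.
Column 1: x×2680 + (z_c − 0 − x)×3260
Column 2: 425.5×0 + 3103×905 + 25730×2710 + (z_c − 425.5 − 28833)×3260
The z_c×3260 term appears on both sides and cancels. Collect the known terms of each column as K = Σ(ρt)_known − 3260 × (depth of known layers): K_1 = 0 − 3260×0 = 0; K_2 = 72536515 − 3260×(425.5 + 28833) = −22846195.
Balance: K_1 − x×(3260 − 2680) = K_2, so x = (K_1 − K_2)/(3260 − 2680) = 22846200/580 = 39400 m.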